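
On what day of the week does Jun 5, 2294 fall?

Doomsday rule: the anchor day for the 2200s is Friday. For year 94: 94÷12 = 7 r 10, and 10÷4 = 2, so 7+10+2 = 19.
Friday + 19 ≡ Wednesday — that's 2294's doomsday.
In June the doomsday date is Jun 6.
Jun 5 is 1 day before Jun 6; 1 mod 7 = 1, so Wednesday − 1 = Tuesday.

Tuesday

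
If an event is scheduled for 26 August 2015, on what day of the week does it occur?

Doomsday rule: the anchor day for the 2000s is Tuesday. For year 15: 15÷12 = 1 r 3, and 3÷4 = 0, so 1+3+0 = 4.
Tuesday + 4 ≡ Saturday — that's 2015's doomsday.
In August the doomsday date is Aug 8.
Aug 26 is 18 days after Aug 8; 18 mod 7 = 4, so Saturday + 4 = Wednesday.

Wednesday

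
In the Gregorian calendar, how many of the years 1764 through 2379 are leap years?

149

Multiples of 4 in [1764,2379]: 154.
Of those, multiples of 100: 6 (not leap unless ÷400).
Multiples of 400: 1.
Leap years = 154 − 6 + 1 = 149.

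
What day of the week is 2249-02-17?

Saturday

Doomsday rule: the anchor day for the 2200s is Friday. For year 49: 49÷12 = 4 r 1, and 1÷4 = 0, so 4+1+0 = 5.
Friday + 5 ≡ Wednesday — that's 2249's doomsday.
In February the doomsday date is Feb 28 (2249 is not a leap year).
Feb 17 is 11 days before Feb 28; 11 mod 7 = 4, so Wednesday − 4 = Saturday.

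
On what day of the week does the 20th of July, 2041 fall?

Doomsday rule: the anchor day for the 2000s is Tuesday. For year 41: 41÷12 = 3 r 5, and 5÷4 = 1, so 3+5+1 = 9.
Tuesday + 9 ≡ Thursday — that's 2041's doomsday.
In July the doomsday date is Jul 11.
Jul 20 is 9 days after Jul 11; 9 mod 7 = 2, so Thursday + 2 = Saturday.

Saturday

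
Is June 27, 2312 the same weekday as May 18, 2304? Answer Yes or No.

No

From May 18, 2304 to Jun 27, 2312 is 2962 days.
2962 mod 7 = 1, so they are different weekdays.
(May 18, 2304 is a Wednesday; Jun 27, 2312 is a Thursday.)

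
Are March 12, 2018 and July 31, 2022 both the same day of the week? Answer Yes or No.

From Mar 12, 2018 to Jul 31, 2022 is 1602 days.
1602 mod 7 = 6, so they are different weekdays.
(Mar 12, 2018 is a Monday; Jul 31, 2022 is a Sunday.)

No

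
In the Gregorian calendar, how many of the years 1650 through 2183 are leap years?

129

Multiples of 4 in [1650,2183]: 133.
Of those, multiples of 100: 5 (not leap unless ÷400).
Multiples of 400: 1.
Leap years = 133 − 5 + 1 = 129.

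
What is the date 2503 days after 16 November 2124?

September 24, 2131

+365 (one year) → Nov 16, 2125 (2138 left).
+365 (one year) → Nov 16, 2126 (1773 left).
+365 (one year) → Nov 16, 2127 (1408 left).
+366 (one year; includes Feb 29, 2128) → Nov 16, 2128 (1042 left).
+365 (one year) → Nov 16, 2129 (677 left).
+365 (one year) → Nov 16, 2130 (312 left).
Nov has 30 days: +15 → Dec 1, 2130 (297 left).
Dec has 31 days: +31 → Jan 1, 2131 (266 left).
Jan has 31 days: +31 → Feb 1, 2131 (235 left).
Feb has 28 days: +28 → Mar 1, 2131 (207 left).
Mar has 31 days: +31 → Apr 1, 2131 (176 left).
Apr has 30 days: +30 → May 1, 2131 (146 left).
May has 31 days: +31 → Jun 1, 2131 (115 left).
Jun has 30 days: +30 → Jul 1, 2131 (85 left).
Jul has 31 days: +31 → Aug 1, 2131 (54 left).
Aug has 31 days: +31 → Sep 1, 2131 (23 left).
+23 → Sep 24, 2131.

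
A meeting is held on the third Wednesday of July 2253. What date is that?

July 1, 2253 is a Friday.
The first Wednesday is therefore July 6 (5 days later).
The third Wednesday is 6 + 2×7 = July 20.

July 20, 2253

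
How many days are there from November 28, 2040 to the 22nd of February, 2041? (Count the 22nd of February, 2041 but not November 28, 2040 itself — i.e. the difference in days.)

Nov 28, 2040 → Dec 28, 2040: 30 days (November has 30).
Dec 28, 2040 → Jan 28, 2041: 31 days (December has 31).
Jan 28, 2041 → Feb 22, 2041: 25 days.
Total: 86 days.

86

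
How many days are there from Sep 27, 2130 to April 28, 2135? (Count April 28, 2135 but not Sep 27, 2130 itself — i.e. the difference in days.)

Sep 27, 2130 → Sep 27, 2131: 365 days.
Sep 27, 2131 → Sep 27, 2132: 366 days (Feb 29, 2132 is in that span).
Sep 27, 2132 → Sep 27, 2133: 365 days.
Sep 27, 2133 → Sep 27, 2134: 365 days.
Sep 27, 2134 → Oct 27, 2134: 30 days (September has 30).
Oct 27, 2134 → Nov 27, 2134: 31 days (October has 31).
Nov 27, 2134 → Dec 27, 2134: 30 days (November has 30).
Dec 27, 2134 → Jan 27, 2135: 31 days (December has 31).
Jan 27, 2135 → Feb 27, 2135: 31 days (January has 31).
Feb 27, 2135 → Mar 27, 2135: 28 days (February has 28).
Mar 27, 2135 → Apr 27, 2135: 31 days (March has 31).
Apr 27, 2135 → Apr 28, 2135: 1 days.
Total: 1674 days.

1674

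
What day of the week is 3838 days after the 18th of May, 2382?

May 18, 2382 is a Tuesday.
3838 mod 7 = 2, so 3838 days after a Tuesday is Tuesday + 2 = Thursday.

Thursday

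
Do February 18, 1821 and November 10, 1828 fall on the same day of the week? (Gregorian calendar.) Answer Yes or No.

No

From Feb 18, 1821 to Nov 10, 1828 is 2822 days.
2822 mod 7 = 1, so they are different weekdays.
(Feb 18, 1821 is a Sunday; Nov 10, 1828 is a Monday.)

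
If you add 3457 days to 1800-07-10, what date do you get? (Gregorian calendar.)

+365 (one year) → Jul 10, 1801 (3092 left).
+365 (one year) → Jul 10, 1802 (2727 left).
+365 (one year) → Jul 10, 1803 (2362 left).
+366 (one year; includes Feb 29, 1804) → Jul 10, 1804 (1996 left).
+365 (one year) → Jul 10, 1805 (1631 left).
+365 (one year) → Jul 10, 1806 (1266 left).
+365 (one year) → Jul 10, 1807 (901 left).
+366 (one year; includes Feb 29, 1808) → Jul 10, 1808 (535 left).
+365 (one year) → Jul 10, 1809 (170 left).
Jul has 31 days: +22 → Aug 1, 1809 (148 left).
Aug has 31 days: +31 → Sep 1, 1809 (117 left).
Sep has 30 days: +30 → Oct 1, 1809 (87 left).
Oct has 31 days: +31 → Nov 1, 1809 (56 left).
Nov has 30 days: +30 → Dec 1, 1809 (26 left).
+26 → Dec 27, 1809.

December 27, 1809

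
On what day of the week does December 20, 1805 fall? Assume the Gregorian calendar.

Friday

Doomsday rule: the anchor day for the 1800s is Friday. For year 05: 5÷12 = 0 r 5, and 5÷4 = 1, so 0+5+1 = 6.
Friday + 6 ≡ Thursday — that's 1805's doomsday.
In December the doomsday date is Dec 12.
Dec 20 is 8 days after Dec 12; 8 mod 7 = 1, so Thursday + 1 = Friday.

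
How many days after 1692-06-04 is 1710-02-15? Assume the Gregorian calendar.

6464

Jun 4, 1692 → Jun 4, 1693: 365 days.
Jun 4, 1693 → Jun 4, 1694: 365 days.
Jun 4, 1694 → Jun 4, 1695: 365 days.
Jun 4, 1695 → Jun 4, 1696: 366 days (Feb 29, 1696 is in that span).
Jun 4, 1696 → Jun 4, 1697: 365 days.
Jun 4, 1697 → Jun 4, 1698: 365 days.
Jun 4, 1698 → Jun 4, 1699: 365 days.
Jun 4, 1699 → Jun 4, 1700: 365 days.
Jun 4, 1700 → Jun 4, 1701: 365 days.
Jun 4, 1701 → Jun 4, 1702: 365 days.
Jun 4, 1702 → Jun 4, 1703: 365 days.
Jun 4, 1703 → Jun 4, 1704: 366 days (Feb 29, 1704 is in that span).
Jun 4, 1704 → Jun 4, 1705: 365 days.
Jun 4, 1705 → Jun 4, 1706: 365 days.
Jun 4, 1706 → Jun 4, 1707: 365 days.
Jun 4, 1707 → Jun 4, 1708: 366 days (Feb 29, 1708 is in that span).
Jun 4, 1708 → Jun 4, 1709: 365 days.
Jun 4, 1709 → Jul 4, 1709: 30 days (June has 30).
Jul 4, 1709 → Aug 4, 1709: 31 days (July has 31).
Aug 4, 1709 → Sep 4, 1709: 31 days (August has 31).
Sep 4, 1709 → Oct 4, 1709: 30 days (September has 30).
Oct 4, 1709 → Nov 4, 1709: 31 days (October has 31).
Nov 4, 1709 → Dec 4, 1709: 30 days (November has 30).
Dec 4, 1709 → Jan 4, 1710: 31 days (December has 31).
Jan 4, 1710 → Feb 4, 1710: 31 days (January has 31).
Feb 4, 1710 → Feb 15, 1710: 11 days.
Total: 6464 days.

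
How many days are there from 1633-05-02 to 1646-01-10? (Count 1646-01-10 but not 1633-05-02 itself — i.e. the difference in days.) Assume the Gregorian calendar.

May 2, 1633 → May 2, 1634: 365 days.
May 2, 1634 → May 2, 1635: 365 days.
May 2, 1635 → May 2, 1636: 366 days (Feb 29, 1636 is in that span).
May 2, 1636 → May 2, 1637: 365 days.
May 2, 1637 → May 2, 1638: 365 days.
May 2, 1638 → May 2, 1639: 365 days.
May 2, 1639 → May 2, 1640: 366 days (Feb 29, 1640 is in that span).
May 2, 1640 → May 2, 1641: 365 days.
May 2, 1641 → May 2, 1642: 365 days.
May 2, 1642 → May 2, 1643: 365 days.
May 2, 1643 → May 2, 1644: 366 days (Feb 29, 1644 is in that span).
May 2, 1644 → May 2, 1645: 365 days.
May 2, 1645 → Jun 2, 1645: 31 days (May has 31).
Jun 2, 1645 → Jul 2, 1645: 30 days (June has 30).
Jul 2, 1645 → Aug 2, 1645: 31 days (July has 31).
Aug 2, 1645 → Sep 2, 1645: 31 days (August has 31).
Sep 2, 1645 → Oct 2, 1645: 30 days (September has 30).
Oct 2, 1645 → Nov 2, 1645: 31 days (October has 31).
Nov 2, 1645 → Dec 2, 1645: 30 days (November has 30).
Dec 2, 1645 → Jan 2, 1646: 31 days (December has 31).
Jan 2, 1646 → Jan 10, 1646: 8 days.
Total: 4636 days.

4636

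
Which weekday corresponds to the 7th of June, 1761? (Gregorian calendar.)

Sunday

Doomsday rule: the anchor day for the 1700s is Sunday. For year 61: 61÷12 = 5 r 1, and 1÷4 = 0, so 5+1+0 = 6.
Sunday + 6 ≡ Saturday — that's 1761's doomsday.
In June the doomsday date is Jun 6.
Jun 7 is 1 day after Jun 6; 1 mod 7 = 1, so Saturday + 1 = Sunday.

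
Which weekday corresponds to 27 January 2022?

January 1, 2022 is a Saturday.
Jan 1, 2022 → Jan 27, 2022: 26 days.
Total: 26 days.
26 mod 7 = 5, so Saturday + 5 = Thursday.

Thursday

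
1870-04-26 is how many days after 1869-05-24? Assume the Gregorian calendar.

May 24, 1869 → Jun 24, 1869: 31 days (May has 31).
Jun 24, 1869 → Jul 24, 1869: 30 days (June has 30).
Jul 24, 1869 → Aug 24, 1869: 31 days (July has 31).
Aug 24, 1869 → Sep 24, 1869: 31 days (August has 31).
Sep 24, 1869 → Oct 24, 1869: 30 days (September has 30).
Oct 24, 1869 → Nov 24, 1869: 31 days (October has 31).
Nov 24, 1869 → Dec 24, 1869: 30 days (November has 30).
Dec 24, 1869 → Jan 24, 1870: 31 days (December has 31).
Jan 24, 1870 → Feb 24, 1870: 31 days (January has 31).
Feb 24, 1870 → Mar 24, 1870: 28 days (February has 28).
Mar 24, 1870 → Apr 24, 1870: 31 days (March has 31).
Apr 24, 1870 → Apr 26, 1870: 2 days.
Total: 337 days.

337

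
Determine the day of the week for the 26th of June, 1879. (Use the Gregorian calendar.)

Doomsday rule: the anchor day for the 1800s is Friday. For year 79: 79÷12 = 6 r 7, and 7÷4 = 1, so 6+7+1 = 14.
Friday + 14 ≡ Friday — that's 1879's doomsday.
In June the doomsday date is Jun 6.
Jun 26 is 20 days after Jun 6; 20 mod 7 = 6, so Friday + 6 = Thursday.

Thursday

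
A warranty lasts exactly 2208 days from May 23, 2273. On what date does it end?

+365 (one year) → May 23, 2274 (1843 left).
+365 (one year) → May 23, 2275 (1478 left).
+366 (one year; includes Feb 29, 2276) → May 23, 2276 (1112 left).
+365 (one year) → May 23, 2277 (747 left).
+365 (one year) → May 23, 2278 (382 left).
May has 31 days: +9 → Jun 1, 2278 (373 left).
Jun has 30 days: +30 → Jul 1, 2278 (343 left).
Jul has 31 days: +31 → Aug 1, 2278 (312 left).
Aug has 31 days: +31 → Sep 1, 2278 (281 left).
Sep has 30 days: +30 → Oct 1, 2278 (251 left).
Oct has 31 days: +31 → Nov 1, 2278 (220 left).
Nov has 30 days: +30 → Dec 1, 2278 (190 left).
Dec has 31 days: +31 → Jan 1, 2279 (159 left).
Jan has 31 days: +31 → Feb 1, 2279 (128 left).
Feb has 28 days: +28 → Mar 1, 2279 (100 left).
Mar has 31 days: +31 → Apr 1, 2279 (69 left).
Apr has 30 days: +30 → May 1, 2279 (39 left).
May has 31 days: +31 → Jun 1, 2279 (8 left).
+8 → Jun 9, 2279.

June 9, 2279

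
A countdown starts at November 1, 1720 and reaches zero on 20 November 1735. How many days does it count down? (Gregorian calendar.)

Nov 1, 1720 → Nov 1, 1721: 365 days.
Nov 1, 1721 → Nov 1, 1722: 365 days.
Nov 1, 1722 → Nov 1, 1723: 365 days.
Nov 1, 1723 → Nov 1, 1724: 366 days (Feb 29, 1724 is in that span).
Nov 1, 1724 → Nov 1, 1725: 365 days.
Nov 1, 1725 → Nov 1, 1726: 365 days.
Nov 1, 1726 → Nov 1, 1727: 365 days.
Nov 1, 1727 → Nov 1, 1728: 366 days (Feb 29, 1728 is in that span).
Nov 1, 1728 → Nov 1, 1729: 365 days.
Nov 1, 1729 → Nov 1, 1730: 365 days.
Nov 1, 1730 → Nov 1, 1731: 365 days.
Nov 1, 1731 → Nov 1, 1732: 366 days (Feb 29, 1732 is in that span).
Nov 1, 1732 → Nov 1, 1733: 365 days.
Nov 1, 1733 → Nov 1, 1734: 365 days.
Nov 1, 1734 → Dec 1, 1734: 30 days (November has 30).
Dec 1, 1734 → Jan 1, 1735: 31 days (December has 31).
Jan 1, 1735 → Feb 1, 1735: 31 days (January has 31).
Feb 1, 1735 → Mar 1, 1735: 28 days (February has 28).
Mar 1, 1735 → Apr 1, 1735: 31 days (March has 31).
Apr 1, 1735 → May 1, 1735: 30 days (April has 30).
May 1, 1735 → Jun 1, 1735: 31 days (May has 31).
Jun 1, 1735 → Jul 1, 1735: 30 days (June has 30).
Jul 1, 1735 → Aug 1, 1735: 31 days (July has 31).
Aug 1, 1735 → Sep 1, 1735: 31 days (August has 31).
Sep 1, 1735 → Oct 1, 1735: 30 days (September has 30).
Oct 1, 1735 → Nov 1, 1735: 31 days (October has 31).
Nov 1, 1735 → Nov 20, 1735: 19 days.
Total: 5497 days.

5497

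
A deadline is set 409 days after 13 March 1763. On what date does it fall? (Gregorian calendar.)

+366 (one year; includes Feb 29, 1764) → Mar 13, 1764 (43 left).
Mar has 31 days: +19 → Apr 1, 1764 (24 left).
+24 → Apr 25, 1764.

April 25, 1764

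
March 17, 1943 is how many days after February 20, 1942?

390

Feb 20, 1942 → Mar 20, 1942: 28 days (February has 28).
Mar 20, 1942 → Apr 20, 1942: 31 days (March has 31).
Apr 20, 1942 → May 20, 1942: 30 days (April has 30).
May 20, 1942 → Jun 20, 1942: 31 days (May has 31).
Jun 20, 1942 → Jul 20, 1942: 30 days (June has 30).
Jul 20, 1942 → Aug 20, 1942: 31 days (July has 31).
Aug 20, 1942 → Sep 20, 1942: 31 days (August has 31).
Sep 20, 1942 → Oct 20, 1942: 30 days (September has 30).
Oct 20, 1942 → Nov 20, 1942: 31 days (October has 31).
Nov 20, 1942 → Dec 20, 1942: 30 days (November has 30).
Dec 20, 1942 → Jan 20, 1943: 31 days (December has 31).
Jan 20, 1943 → Feb 20, 1943: 31 days (January has 31).
Feb 20, 1943 → Mar 17, 1943: 25 days.
Total: 390 days.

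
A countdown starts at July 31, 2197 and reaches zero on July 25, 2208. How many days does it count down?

4011

Jul 31, 2197 → Jul 31, 2198: 365 days.
Jul 31, 2198 → Jul 31, 2199: 365 days.
Jul 31, 2199 → Jul 31, 2200: 365 days.
Jul 31, 2200 → Jul 31, 2201: 365 days.
Jul 31, 2201 → Jul 31, 2202: 365 days.
Jul 31, 2202 → Jul 31, 2203: 365 days.
Jul 31, 2203 → Jul 31, 2204: 366 days (Feb 29, 2204 is in that span).
Jul 31, 2204 → Jul 31, 2205: 365 days.
Jul 31, 2205 → Jul 31, 2206: 365 days.
Jul 31, 2206 → Jul 31, 2207: 365 days.
Jul 31, 2207 → Aug 31, 2207: 31 days (July has 31).
Aug 31, 2207 → Sep 30, 2207: 30 days (August has 31).
Sep 30, 2207 → Oct 30, 2207: 30 days (September has 30).
Oct 30, 2207 → Nov 30, 2207: 31 days (October has 31).
Nov 30, 2207 → Dec 30, 2207: 30 days (November has 30).
Dec 30, 2207 → Jan 30, 2208: 31 days (December has 31).
Jan 30, 2208 → Feb 29, 2208: 30 days (January has 31).
Feb 29, 2208 → Mar 29, 2208: 29 days (February has 29).
Mar 29, 2208 → Apr 29, 2208: 31 days (March has 31).
Apr 29, 2208 → May 29, 2208: 30 days (April has 30).
May 29, 2208 → Jun 29, 2208: 31 days (May has 31).
Jun 29, 2208 → Jul 25, 2208: 26 days.
Total: 4011 days.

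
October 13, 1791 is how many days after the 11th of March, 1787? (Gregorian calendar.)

Mar 11, 1787 → Mar 11, 1788: 366 days (Feb 29, 1788 is in that span).
Mar 11, 1788 → Mar 11, 1789: 365 days.
Mar 11, 1789 → Mar 11, 1790: 365 days.
Mar 11, 1790 → Mar 11, 1791: 365 days.
Mar 11, 1791 → Apr 11, 1791: 31 days (March has 31).
Apr 11, 1791 → May 11, 1791: 30 days (April has 30).
May 11, 1791 → Jun 11, 1791: 31 days (May has 31).
Jun 11, 1791 → Jul 11, 1791: 30 days (June has 30).
Jul 11, 1791 → Aug 11, 1791: 31 days (July has 31).
Aug 11, 1791 → Sep 11, 1791: 31 days (August has 31).
Sep 11, 1791 → Oct 11, 1791: 30 days (September has 30).
Oct 11, 1791 → Oct 13, 1791: 2 days.
Total: 1677 days.

1677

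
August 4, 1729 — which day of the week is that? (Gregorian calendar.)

Doomsday rule: the anchor day for the 1700s is Sunday. For year 29: 29÷12 = 2 r 5, and 5÷4 = 1, so 2+5+1 = 8.
Sunday + 8 ≡ Monday — that's 1729's doomsday.
In August the doomsday date is Aug 8.
Aug 4 is 4 days before Aug 8; 4 mod 7 = 4, so Monday − 4 = Thursday.

Thursday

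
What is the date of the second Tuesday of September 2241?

September 14, 2241

September 1, 2241 is a Wednesday.
The first Tuesday is therefore September 7 (6 days later).
The second Tuesday is 7 + 1×7 = September 14.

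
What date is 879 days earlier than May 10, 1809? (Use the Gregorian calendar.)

December 13, 1806

−365 (one year) → May 10, 1808 (514 left).
−366 (one year; includes Feb 29, 1808) → May 10, 1807 (148 left).
−10 → Apr 30, 1807 (end of Apr, 30 days; 138 left).
−30 → Mar 31, 1807 (end of Mar, 31 days; 108 left).
−31 → Feb 28, 1807 (end of Feb, 28 days; 77 left).
−28 → Jan 31, 1807 (end of Jan, 31 days; 49 left).
−31 → Dec 31, 1806 (end of Dec, 31 days; 18 left).
−18 → Dec 13, 1806.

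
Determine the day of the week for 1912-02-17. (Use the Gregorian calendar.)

Saturday

Doomsday rule: the anchor day for the 1900s is Wednesday. For year 12: 12÷12 = 1 r 0, and 0÷4 = 0, so 1+0+0 = 1.
Wednesday + 1 ≡ Thursday — that's 1912's doomsday.
In February the doomsday date is Feb 29 (1912 is a leap year (divisible by 4)).
Feb 17 is 12 days before Feb 29; 12 mod 7 = 5, so Thursday − 5 = Saturday.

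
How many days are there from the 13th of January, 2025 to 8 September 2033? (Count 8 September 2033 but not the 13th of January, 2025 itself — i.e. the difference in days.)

Jan 13, 2025 → Jan 13, 2026: 365 days.
Jan 13, 2026 → Jan 13, 2027: 365 days.
Jan 13, 2027 → Jan 13, 2028: 365 days.
Jan 13, 2028 → Jan 13, 2029: 366 days (Feb 29, 2028 is in that span).
Jan 13, 2029 → Jan 13, 2030: 365 days.
Jan 13, 2030 → Jan 13, 2031: 365 days.
Jan 13, 2031 → Jan 13, 2032: 365 days.
Jan 13, 2032 → Jan 13, 2033: 366 days (Feb 29, 2032 is in that span).
Jan 13, 2033 → Feb 13, 2033: 31 days (January has 31).
Feb 13, 2033 → Mar 13, 2033: 28 days (February has 28).
Mar 13, 2033 → Apr 13, 2033: 31 days (March has 31).
Apr 13, 2033 → May 13, 2033: 30 days (April has 30).
May 13, 2033 → Jun 13, 2033: 31 days (May has 31).
Jun 13, 2033 → Jul 13, 2033: 30 days (June has 30).
Jul 13, 2033 → Aug 13, 2033: 31 days (July has 31).
Aug 13, 2033 → Sep 8, 2033: 26 days.
Total: 3160 days.

3160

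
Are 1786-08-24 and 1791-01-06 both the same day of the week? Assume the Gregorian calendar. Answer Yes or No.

Yes

From Aug 24, 1786 to Jan 6, 1791 is 1596 days.
1596 mod 7 = 0, so they are the same weekday.
(Aug 24, 1786 is a Thursday; Jan 6, 1791 is a Thursday.)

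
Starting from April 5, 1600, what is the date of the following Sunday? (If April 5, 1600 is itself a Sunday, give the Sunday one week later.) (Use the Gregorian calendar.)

April 9, 1600

Apr 5, 1600 is a Wednesday.
From Wednesday to the next Sunday is 4 days.
Apr 5, 1600 + 4 = Apr 9, 1600.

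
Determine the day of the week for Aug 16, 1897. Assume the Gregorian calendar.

Doomsday rule: the anchor day for the 1800s is Friday. For year 97: 97÷12 = 8 r 1, and 1÷4 = 0, so 8+1+0 = 9.
Friday + 9 ≡ Sunday — that's 1897's doomsday.
In August the doomsday date is Aug 8.
Aug 16 is 8 days after Aug 8; 8 mod 7 = 1, so Sunday + 1 = Monday.

Monday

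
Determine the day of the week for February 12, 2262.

Wednesday

Doomsday rule: the anchor day for the 2200s is Friday. For year 62: 62÷12 = 5 r 2, and 2÷4 = 0, so 5+2+0 = 7.
Friday + 7 ≡ Friday — that's 2262's doomsday.
In February the doomsday date is Feb 28 (2262 is not a leap year).
Feb 12 is 16 days before Feb 28; 16 mod 7 = 2, so Friday − 2 = Wednesday.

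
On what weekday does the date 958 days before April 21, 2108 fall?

Sunday

Apr 21, 2108 is a Saturday.
958 mod 7 = 6, so 958 days before a Saturday is Saturday − 6 = Sunday.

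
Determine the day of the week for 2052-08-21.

Wednesday

January 1, 2052 is a Monday.
Jan 1, 2052 → Feb 1, 2052: 31 days (January has 31).
Feb 1, 2052 → Mar 1, 2052: 29 days (February has 29).
Mar 1, 2052 → Apr 1, 2052: 31 days (March has 31).
Apr 1, 2052 → May 1, 2052: 30 days (April has 30).
May 1, 2052 → Jun 1, 2052: 31 days (May has 31).
Jun 1, 2052 → Jul 1, 2052: 30 days (June has 30).
Jul 1, 2052 → Aug 1, 2052: 31 days (July has 31).
Aug 1, 2052 → Aug 21, 2052: 20 days.
Total: 233 days.
233 mod 7 = 2, so Monday + 2 = Wednesday.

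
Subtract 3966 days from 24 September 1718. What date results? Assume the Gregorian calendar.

−365 (one year) → Sep 24, 1717 (3601 left).
−365 (one year) → Sep 24, 1716 (3236 left).
−366 (one year; includes Feb 29, 1716) → Sep 24, 1715 (2870 left).
−365 (one year) → Sep 24, 1714 (2505 left).
−365 (one year) → Sep 24, 1713 (2140 left).
−365 (one year) → Sep 24, 1712 (1775 left).
−366 (one year; includes Feb 29, 1712) → Sep 24, 1711 (1409 left).
−365 (one year) → Sep 24, 1710 (1044 left).
−365 (one year) → Sep 24, 1709 (679 left).
−365 (one year) → Sep 24, 1708 (314 left).
−24 → Aug 31, 1708 (end of Aug, 31 days; 290 left).
−31 → Jul 31, 1708 (end of Jul, 31 days; 259 left).
−31 → Jun 30, 1708 (end of Jun, 30 days; 228 left).
−30 → May 31, 1708 (end of May, 31 days; 198 left).
−31 → Apr 30, 1708 (end of Apr, 30 days; 167 left).
−30 → Mar 31, 1708 (end of Mar, 31 days; 137 left).
−31 → Feb 29, 1708 (end of Feb, 29 days; 106 left).
−29 → Jan 31, 1708 (end of Jan, 31 days; 77 left).
−31 → Dec 31, 1707 (end of Dec, 31 days; 46 left).
−31 → Nov 30, 1707 (end of Nov, 30 days; 15 left).
−15 → Nov 15, 1707.

November 15, 1707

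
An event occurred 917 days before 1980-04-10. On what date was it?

October 6, 1977

−366 (one year; includes Feb 29, 1980) → Apr 10, 1979 (551 left).
−365 (one year) → Apr 10, 1978 (186 left).
−10 → Mar 31, 1978 (end of Mar, 31 days; 176 left).
−31 → Feb 28, 1978 (end of Feb, 28 days; 145 left).
−28 → Jan 31, 1978 (end of Jan, 31 days; 117 left).
−31 → Dec 31, 1977 (end of Dec, 31 days; 86 left).
−31 → Nov 30, 1977 (end of Nov, 30 days; 55 left).
−30 → Oct 31, 1977 (end of Oct, 31 days; 25 left).
−25 → Oct 6, 1977.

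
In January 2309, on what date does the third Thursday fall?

January 1, 2309 is a Friday.
The first Thursday is therefore January 7 (6 days later).
The third Thursday is 7 + 2×7 = January 21.

January 21, 2309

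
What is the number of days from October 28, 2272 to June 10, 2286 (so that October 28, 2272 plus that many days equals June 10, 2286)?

4973

Oct 28, 2272 → Oct 28, 2273: 365 days.
Oct 28, 2273 → Oct 28, 2274: 365 days.
Oct 28, 2274 → Oct 28, 2275: 365 days.
Oct 28, 2275 → Oct 28, 2276: 366 days (Feb 29, 2276 is in that span).
Oct 28, 2276 → Oct 28, 2277: 365 days.
Oct 28, 2277 → Oct 28, 2278: 365 days.
Oct 28, 2278 → Oct 28, 2279: 365 days.
Oct 28, 2279 → Oct 28, 2280: 366 days (Feb 29, 2280 is in that span).
Oct 28, 2280 → Oct 28, 2281: 365 days.
Oct 28, 2281 → Oct 28, 2282: 365 days.
Oct 28, 2282 → Oct 28, 2283: 365 days.
Oct 28, 2283 → Oct 28, 2284: 366 days (Feb 29, 2284 is in that span).
Oct 28, 2284 → Oct 28, 2285: 365 days.
Oct 28, 2285 → Nov 28, 2285: 31 days (October has 31).
Nov 28, 2285 → Dec 28, 2285: 30 days (November has 30).
Dec 28, 2285 → Jan 28, 2286: 31 days (December has 31).
Jan 28, 2286 → Feb 28, 2286: 31 days (January has 31).
Feb 28, 2286 → Mar 28, 2286: 28 days (February has 28).
Mar 28, 2286 → Apr 28, 2286: 31 days (March has 31).
Apr 28, 2286 → May 28, 2286: 30 days (April has 30).
May 28, 2286 → Jun 10, 2286: 13 days.
Total: 4973 days.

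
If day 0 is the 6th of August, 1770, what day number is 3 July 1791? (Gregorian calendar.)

Aug 6, 1770 → Aug 6, 1771: 365 days.
Aug 6, 1771 → Aug 6, 1772: 366 days (Feb 29, 1772 is in that span).
Aug 6, 1772 → Aug 6, 1773: 365 days.
Aug 6, 1773 → Aug 6, 1774: 365 days.
Aug 6, 1774 → Aug 6, 1775: 365 days.
Aug 6, 1775 → Aug 6, 1776: 366 days (Feb 29, 1776 is in that span).
Aug 6, 1776 → Aug 6, 1777: 365 days.
Aug 6, 1777 → Aug 6, 1778: 365 days.
Aug 6, 1778 → Aug 6, 1779: 365 days.
Aug 6, 1779 → Aug 6, 1780: 366 days (Feb 29, 1780 is in that span).
Aug 6, 1780 → Aug 6, 1781: 365 days.
Aug 6, 1781 → Aug 6, 1782: 365 days.
Aug 6, 1782 → Aug 6, 1783: 365 days.
Aug 6, 1783 → Aug 6, 1784: 366 days (Feb 29, 1784 is in that span).
Aug 6, 1784 → Aug 6, 1785: 365 days.
Aug 6, 1785 → Aug 6, 1786: 365 days.
Aug 6, 1786 → Aug 6, 1787: 365 days.
Aug 6, 1787 → Aug 6, 1788: 366 days (Feb 29, 1788 is in that span).
Aug 6, 1788 → Aug 6, 1789: 365 days.
Aug 6, 1789 → Aug 6, 1790: 365 days.
Aug 6, 1790 → Sep 6, 1790: 31 days (August has 31).
Sep 6, 1790 → Oct 6, 1790: 30 days (September has 30).
Oct 6, 1790 → Nov 6, 1790: 31 days (October has 31).
Nov 6, 1790 → Dec 6, 1790: 30 days (November has 30).
Dec 6, 1790 → Jan 6, 1791: 31 days (December has 31).
Jan 6, 1791 → Feb 6, 1791: 31 days (January has 31).
Feb 6, 1791 → Mar 6, 1791: 28 days (February has 28).
Mar 6, 1791 → Apr 6, 1791: 31 days (March has 31).
Apr 6, 1791 → May 6, 1791: 30 days (April has 30).
May 6, 1791 → Jun 6, 1791: 31 days (May has 31).
Jun 6, 1791 → Jul 3, 1791: 27 days.
Total: 7636 days.

7636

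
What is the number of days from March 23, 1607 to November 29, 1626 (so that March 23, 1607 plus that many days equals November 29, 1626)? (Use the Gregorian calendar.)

7191

Mar 23, 1607 → Mar 23, 1608: 366 days (Feb 29, 1608 is in that span).
Mar 23, 1608 → Mar 23, 1609: 365 days.
Mar 23, 1609 → Mar 23, 1610: 365 days.
Mar 23, 1610 → Mar 23, 1611: 365 days.
Mar 23, 1611 → Mar 23, 1612: 366 days (Feb 29, 1612 is in that span).
Mar 23, 1612 → Mar 23, 1613: 365 days.
Mar 23, 1613 → Mar 23, 1614: 365 days.
Mar 23, 1614 → Mar 23, 1615: 365 days.
Mar 23, 1615 → Mar 23, 1616: 366 days (Feb 29, 1616 is in that span).
Mar 23, 1616 → Mar 23, 1617: 365 days.
Mar 23, 1617 → Mar 23, 1618: 365 days.
Mar 23, 1618 → Mar 23, 1619: 365 days.
Mar 23, 1619 → Mar 23, 1620: 366 days (Feb 29, 1620 is in that span).
Mar 23, 1620 → Mar 23, 1621: 365 days.
Mar 23, 1621 → Mar 23, 1622: 365 days.
Mar 23, 1622 → Mar 23, 1623: 365 days.
Mar 23, 1623 → Mar 23, 1624: 366 days (Feb 29, 1624 is in that span).
Mar 23, 1624 → Mar 23, 1625: 365 days.
Mar 23, 1625 → Mar 23, 1626: 365 days.
Mar 23, 1626 → Apr 23, 1626: 31 days (March has 31).
Apr 23, 1626 → May 23, 1626: 30 days (April has 30).
May 23, 1626 → Jun 23, 1626: 31 days (May has 31).
Jun 23, 1626 → Jul 23, 1626: 30 days (June has 30).
Jul 23, 1626 → Aug 23, 1626: 31 days (July has 31).
Aug 23, 1626 → Sep 23, 1626: 31 days (August has 31).
Sep 23, 1626 → Oct 23, 1626: 30 days (September has 30).
Oct 23, 1626 → Nov 23, 1626: 31 days (October has 31).
Nov 23, 1626 → Nov 29, 1626: 6 days.
Total: 7191 days.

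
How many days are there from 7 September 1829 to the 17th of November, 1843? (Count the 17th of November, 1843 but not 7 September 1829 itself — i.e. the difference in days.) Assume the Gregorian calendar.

Sep 7, 1829 → Sep 7, 1830: 365 days.
Sep 7, 1830 → Sep 7, 1831: 365 days.
Sep 7, 1831 → Sep 7, 1832: 366 days (Feb 29, 1832 is in that span).
Sep 7, 1832 → Sep 7, 1833: 365 days.
Sep 7, 1833 → Sep 7, 1834: 365 days.
Sep 7, 1834 → Sep 7, 1835: 365 days.
Sep 7, 1835 → Sep 7, 1836: 366 days (Feb 29, 1836 is in that span).
Sep 7, 1836 → Sep 7, 1837: 365 days.
Sep 7, 1837 → Sep 7, 1838: 365 days.
Sep 7, 1838 → Sep 7, 1839: 365 days.
Sep 7, 1839 → Sep 7, 1840: 366 days (Feb 29, 1840 is in that span).
Sep 7, 1840 → Sep 7, 1841: 365 days.
Sep 7, 1841 → Sep 7, 1842: 365 days.
Sep 7, 1842 → Sep 7, 1843: 365 days.
Sep 7, 1843 → Oct 7, 1843: 30 days (September has 30).
Oct 7, 1843 → Nov 7, 1843: 31 days (October has 31).
Nov 7, 1843 → Nov 17, 1843: 10 days.
Total: 5184 days.

5184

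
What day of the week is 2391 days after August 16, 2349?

First find the weekday of Aug 16, 2349. Doomsday rule: the anchor day for the 2300s is Wednesday. For year 49: 49÷12 = 4 r 1, and 1÷4 = 0, so 4+1+0 = 5.
Wednesday + 5 ≡ Monday — that's 2349's doomsday.
In August the doomsday date is Aug 8.
Aug 16 is 8 days after Aug 8; 8 mod 7 = 1, so Monday + 1 = Tuesday.
2391 mod 7 = 4, so 2391 days after a Tuesday is Tuesday + 4 = Saturday.

Saturday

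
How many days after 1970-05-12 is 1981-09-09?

May 12, 1970 → May 12, 1971: 365 days.
May 12, 1971 → May 12, 1972: 366 days (Feb 29, 1972 is in that span).
May 12, 1972 → May 12, 1973: 365 days.
May 12, 1973 → May 12, 1974: 365 days.
May 12, 1974 → May 12, 1975: 365 days.
May 12, 1975 → May 12, 1976: 366 days (Feb 29, 1976 is in that span).
May 12, 1976 → May 12, 1977: 365 days.
May 12, 1977 → May 12, 1978: 365 days.
May 12, 1978 → May 12, 1979: 365 days.
May 12, 1979 → May 12, 1980: 366 days (Feb 29, 1980 is in that span).
May 12, 1980 → May 12, 1981: 365 days.
May 12, 1981 → Jun 12, 1981: 31 days (May has 31).
Jun 12, 1981 → Jul 12, 1981: 30 days (June has 30).
Jul 12, 1981 → Aug 12, 1981: 31 days (July has 31).
Aug 12, 1981 → Sep 9, 1981: 28 days.
Total: 4138 days.

4138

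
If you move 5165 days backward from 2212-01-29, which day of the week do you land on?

Thursday

First find the weekday of Jan 29, 2212. Doomsday rule: the anchor day for the 2200s is Friday. For year 12: 12÷12 = 1 r 0, and 0÷4 = 0, so 1+0+0 = 1.
Friday + 1 ≡ Saturday — that's 2212's doomsday.
In January the doomsday date is Jan 4 (2212 is a leap year (divisible by 4)).
Jan 29 is 25 days after Jan 4; 25 mod 7 = 4, so Saturday + 4 = Wednesday.
5165 mod 7 = 6, so 5165 days before a Wednesday is Wednesday − 6 = Thursday.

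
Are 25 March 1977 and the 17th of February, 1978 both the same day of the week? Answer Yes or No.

Yes

From Mar 25, 1977 to Feb 17, 1978 is 329 days.
329 mod 7 = 0, so they are the same weekday.
(Mar 25, 1977 is a Friday; Feb 17, 1978 is a Friday.)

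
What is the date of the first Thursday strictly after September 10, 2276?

September 14, 2276

Sep 10, 2276 is a Sunday.
From Sunday to the next Thursday is 4 days.
Sep 10, 2276 + 4 = Sep 14, 2276.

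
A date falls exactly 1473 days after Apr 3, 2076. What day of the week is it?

First find the weekday of Apr 3, 2076. Doomsday rule: the anchor day for the 2000s is Tuesday. For year 76: 76÷12 = 6 r 4, and 4÷4 = 1, so 6+4+1 = 11.
Tuesday + 11 ≡ Saturday — that's 2076's doomsday.
In April the doomsday date is Apr 4.
Apr 3 is 1 day before Apr 4; 1 mod 7 = 1, so Saturday − 1 = Friday.
1473 mod 7 = 3, so 1473 days after a Friday is Friday + 3 = Monday.

Monday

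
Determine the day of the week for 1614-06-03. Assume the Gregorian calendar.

Tuesday

Doomsday rule: the anchor day for the 1600s is Tuesday. For year 14: 14÷12 = 1 r 2, and 2÷4 = 0, so 1+2+0 = 3.
Tuesday + 3 ≡ Friday — that's 1614's doomsday.
In June the doomsday date is Jun 6.
Jun 3 is 3 days before Jun 6; 3 mod 7 = 3, so Friday − 3 = Tuesday.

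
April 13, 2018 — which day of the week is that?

Doomsday rule: the anchor day for the 2000s is Tuesday. For year 18: 18÷12 = 1 r 6, and 6÷4 = 1, so 1+6+1 = 8.
Tuesday + 8 ≡ Wednesday — that's 2018's doomsday.
In April the doomsday date is Apr 4.
Apr 13 is 9 days after Apr 4; 9 mod 7 = 2, so Wednesday + 2 = Friday.

Friday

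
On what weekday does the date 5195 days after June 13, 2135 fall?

Tuesday

First find the weekday of Jun 13, 2135. Doomsday rule: the anchor day for the 2100s is Sunday. For year 35: 35÷12 = 2 r 11, and 11÷4 = 2, so 2+11+2 = 15.
Sunday + 15 ≡ Monday — that's 2135's doomsday.
In June the doomsday date is Jun 6.
Jun 13 is 7 days after Jun 6; 7 mod 7 = 0, so Monday + 0 = Monday.
5195 mod 7 = 1, so 5195 days after a Monday is Monday + 1 = Tuesday.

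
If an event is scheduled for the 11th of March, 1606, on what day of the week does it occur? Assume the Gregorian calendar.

Doomsday rule: the anchor day for the 1600s is Tuesday. For year 06: 6÷12 = 0 r 6, and 6÷4 = 1, so 0+6+1 = 7.
Tuesday + 7 ≡ Tuesday — that's 1606's doomsday.
In March the doomsday date is Mar 14.
Mar 11 is 3 days before Mar 14; 3 mod 7 = 3, so Tuesday − 3 = Saturday.

Saturday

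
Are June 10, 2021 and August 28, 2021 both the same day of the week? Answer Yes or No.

From Jun 10, 2021 to Aug 28, 2021 is 79 days.
79 mod 7 = 2, so they are different weekdays.
(Jun 10, 2021 is a Thursday; Aug 28, 2021 is a Saturday.)

No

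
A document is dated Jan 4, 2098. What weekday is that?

Saturday

Doomsday rule: the anchor day for the 2000s is Tuesday. For year 98: 98÷12 = 8 r 2, and 2÷4 = 0, so 8+2+0 = 10.
Tuesday + 10 ≡ Friday — that's 2098's doomsday.
In January the doomsday date is Jan 3 (2098 is not a leap year).
Jan 4 is 1 day after Jan 3; 1 mod 7 = 1, so Friday + 1 = Saturday.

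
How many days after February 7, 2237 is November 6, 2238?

Feb 7, 2237 → Feb 7, 2238: 365 days.
Feb 7, 2238 → Mar 7, 2238: 28 days (February has 28).
Mar 7, 2238 → Apr 7, 2238: 31 days (March has 31).
Apr 7, 2238 → May 7, 2238: 30 days (April has 30).
May 7, 2238 → Jun 7, 2238: 31 days (May has 31).
Jun 7, 2238 → Jul 7, 2238: 30 days (June has 30).
Jul 7, 2238 → Aug 7, 2238: 31 days (July has 31).
Aug 7, 2238 → Sep 7, 2238: 31 days (August has 31).
Sep 7, 2238 → Oct 7, 2238: 30 days (September has 30).
Oct 7, 2238 → Nov 6, 2238: 30 days.
Total: 637 days.

637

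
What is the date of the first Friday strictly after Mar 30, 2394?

Mar 30, 2394 is a Wednesday.
From Wednesday to the next Friday is 2 days.
Mar 30, 2394 + 2 = Apr 1, 2394.

April 1, 2394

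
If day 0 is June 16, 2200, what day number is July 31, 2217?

6254

Jun 16, 2200 → Jun 16, 2201: 365 days.
Jun 16, 2201 → Jun 16, 2202: 365 days.
Jun 16, 2202 → Jun 16, 2203: 365 days.
Jun 16, 2203 → Jun 16, 2204: 366 days (Feb 29, 2204 is in that span).
Jun 16, 2204 → Jun 16, 2205: 365 days.
Jun 16, 2205 → Jun 16, 2206: 365 days.
Jun 16, 2206 → Jun 16, 2207: 365 days.
Jun 16, 2207 → Jun 16, 2208: 366 days (Feb 29, 2208 is in that span).
Jun 16, 2208 → Jun 16, 2209: 365 days.
Jun 16, 2209 → Jun 16, 2210: 365 days.
Jun 16, 2210 → Jun 16, 2211: 365 days.
Jun 16, 2211 → Jun 16, 2212: 366 days (Feb 29, 2212 is in that span).
Jun 16, 2212 → Jun 16, 2213: 365 days.
Jun 16, 2213 → Jun 16, 2214: 365 days.
Jun 16, 2214 → Jun 16, 2215: 365 days.
Jun 16, 2215 → Jun 16, 2216: 366 days (Feb 29, 2216 is in that span).
Jun 16, 2216 → Jun 16, 2217: 365 days.
Jun 16, 2217 → Jul 16, 2217: 30 days (June has 30).
Jul 16, 2217 → Jul 31, 2217: 15 days.
Total: 6254 days.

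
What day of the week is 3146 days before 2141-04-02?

Apr 2, 2141 is a Sunday.
3146 mod 7 = 3, so 3146 days before a Sunday is Sunday − 3 = Thursday.

Thursday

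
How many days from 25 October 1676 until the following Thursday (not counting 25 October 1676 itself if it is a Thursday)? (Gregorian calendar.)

Oct 25, 1676 is a Sunday.
From Sunday to the next Thursday is 4 days.

4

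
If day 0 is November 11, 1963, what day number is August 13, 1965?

Nov 11, 1963 → Nov 11, 1964: 366 days (Feb 29, 1964 is in that span).
Nov 11, 1964 → Dec 11, 1964: 30 days (November has 30).
Dec 11, 1964 → Jan 11, 1965: 31 days (December has 31).
Jan 11, 1965 → Feb 11, 1965: 31 days (January has 31).
Feb 11, 1965 → Mar 11, 1965: 28 days (February has 28).
Mar 11, 1965 → Apr 11, 1965: 31 days (March has 31).
Apr 11, 1965 → May 11, 1965: 30 days (April has 30).
May 11, 1965 → Jun 11, 1965: 31 days (May has 31).
Jun 11, 1965 → Jul 11, 1965: 30 days (June has 30).
Jul 11, 1965 → Aug 11, 1965: 31 days (July has 31).
Aug 11, 1965 → Aug 13, 1965: 2 days.
Total: 641 days.

641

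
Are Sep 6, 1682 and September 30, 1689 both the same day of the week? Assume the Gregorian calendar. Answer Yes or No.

From Sep 6, 1682 to Sep 30, 1689 is 2581 days.
2581 mod 7 = 5, so they are different weekdays.
(Sep 6, 1682 is a Sunday; Sep 30, 1689 is a Friday.)

No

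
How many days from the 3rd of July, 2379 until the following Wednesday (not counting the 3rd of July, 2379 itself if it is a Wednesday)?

Jul 3, 2379 is a Tuesday.
From Tuesday to the next Wednesday is 1 day.

1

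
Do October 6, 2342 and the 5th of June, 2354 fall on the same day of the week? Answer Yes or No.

No

From Oct 6, 2342 to Jun 5, 2354 is 4260 days.
4260 mod 7 = 4, so they are different weekdays.
(Oct 6, 2342 is a Tuesday; Jun 5, 2354 is a Saturday.)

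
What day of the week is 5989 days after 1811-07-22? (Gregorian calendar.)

Jul 22, 1811 is a Monday.
5989 mod 7 = 4, so 5989 days after a Monday is Monday + 4 = Friday.

Friday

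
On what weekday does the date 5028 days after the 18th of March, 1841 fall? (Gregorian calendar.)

Saturday

First find the weekday of Mar 18, 1841. Doomsday rule: the anchor day for the 1800s is Friday. For year 41: 41÷12 = 3 r 5, and 5÷4 = 1, so 3+5+1 = 9.
Friday + 9 ≡ Sunday — that's 1841's doomsday.
In March the doomsday date is Mar 14.
Mar 18 is 4 days after Mar 14; 4 mod 7 = 4, so Sunday + 4 = Thursday.
5028 mod 7 = 2, so 5028 days after a Thursday is Thursday + 2 = Saturday.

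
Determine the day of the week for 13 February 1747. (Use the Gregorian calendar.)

Doomsday rule: the anchor day for the 1700s is Sunday. For year 47: 47÷12 = 3 r 11, and 11÷4 = 2, so 3+11+2 = 16.
Sunday + 16 ≡ Tuesday — that's 1747's doomsday.
In February the doomsday date is Feb 28 (1747 is not a leap year).
Feb 13 is 15 days before Feb 28; 15 mod 7 = 1, so Tuesday − 1 = Monday.

Monday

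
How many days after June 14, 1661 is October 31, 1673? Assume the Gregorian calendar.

4522

Jun 14, 1661 → Jun 14, 1662: 365 days.
Jun 14, 1662 → Jun 14, 1663: 365 days.
Jun 14, 1663 → Jun 14, 1664: 366 days (Feb 29, 1664 is in that span).
Jun 14, 1664 → Jun 14, 1665: 365 days.
Jun 14, 1665 → Jun 14, 1666: 365 days.
Jun 14, 1666 → Jun 14, 1667: 365 days.
Jun 14, 1667 → Jun 14, 1668: 366 days (Feb 29, 1668 is in that span).
Jun 14, 1668 → Jun 14, 1669: 365 days.
Jun 14, 1669 → Jun 14, 1670: 365 days.
Jun 14, 1670 → Jun 14, 1671: 365 days.
Jun 14, 1671 → Jun 14, 1672: 366 days (Feb 29, 1672 is in that span).
Jun 14, 1672 → Jun 14, 1673: 365 days.
Jun 14, 1673 → Jul 14, 1673: 30 days (June has 30).
Jul 14, 1673 → Aug 14, 1673: 31 days (July has 31).
Aug 14, 1673 → Sep 14, 1673: 31 days (August has 31).
Sep 14, 1673 → Oct 14, 1673: 30 days (September has 30).
Oct 14, 1673 → Oct 31, 1673: 17 days.
Total: 4522 days.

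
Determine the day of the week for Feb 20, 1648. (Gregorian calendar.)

Thursday

Doomsday rule: the anchor day for the 1600s is Tuesday. For year 48: 48÷12 = 4 r 0, and 0÷4 = 0, so 4+0+0 = 4.
Tuesday + 4 ≡ Saturday — that's 1648's doomsday.
In February the doomsday date is Feb 29 (1648 is a leap year (divisible by 4)).
Feb 20 is 9 days before Feb 29; 9 mod 7 = 2, so Saturday − 2 = Thursday.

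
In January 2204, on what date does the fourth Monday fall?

January 1, 2204 is a Sunday.
The first Monday is therefore January 2 (1 days later).
The fourth Monday is 2 + 3×7 = January 23.

January 23, 2204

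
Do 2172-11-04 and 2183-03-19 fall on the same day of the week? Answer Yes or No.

Yes

From Nov 4, 2172 to Mar 19, 2183 is 3787 days.
3787 mod 7 = 0, so they are the same weekday.
(Nov 4, 2172 is a Wednesday; Mar 19, 2183 is a Wednesday.)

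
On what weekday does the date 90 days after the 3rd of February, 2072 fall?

Tuesday

Feb 3, 2072 is a Wednesday.
90 mod 7 = 6, so 90 days after a Wednesday is Wednesday + 6 = Tuesday.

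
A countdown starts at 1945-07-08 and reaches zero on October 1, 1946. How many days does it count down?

450

Jul 8, 1945 → Jul 8, 1946: 365 days.
Jul 8, 1946 → Aug 8, 1946: 31 days (July has 31).
Aug 8, 1946 → Sep 8, 1946: 31 days (August has 31).
Sep 8, 1946 → Oct 1, 1946: 23 days.
Total: 450 days.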